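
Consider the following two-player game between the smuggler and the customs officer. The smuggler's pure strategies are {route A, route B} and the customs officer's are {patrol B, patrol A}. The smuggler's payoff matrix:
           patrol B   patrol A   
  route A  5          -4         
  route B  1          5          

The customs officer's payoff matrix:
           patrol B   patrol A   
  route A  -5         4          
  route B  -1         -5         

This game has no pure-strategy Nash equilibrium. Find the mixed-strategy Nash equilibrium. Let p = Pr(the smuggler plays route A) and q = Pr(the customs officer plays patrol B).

p = 4/13, q = 9/13

Set the customs officer's expected payoff from patrol B equal to that from patrol A:
  the customs officer's expected payoff from patrol B: p·(-5) + (1−p)·(-1) = -4p - 1
  the customs officer's expected payoff from patrol A: p·4 + (1−p)·(-5) = 9p - 5
  -4p - 1 = 9p - 5  ⇒  -13p = -4  ⇒  p = 4/13.
For the smuggler to be willing to mix, the smuggler must be indifferent between route A and route B, which pins down the customs officer's mix.
  the smuggler's expected payoff from route A: q·5 + (1−q)·(-4) = 9q - 4
  the smuggler's expected payoff from route B: q·1 + (1−q)·5 = -4q + 5
  9q - 4 = -4q + 5  ⇒  13q = 9  ⇒  q = 9/13.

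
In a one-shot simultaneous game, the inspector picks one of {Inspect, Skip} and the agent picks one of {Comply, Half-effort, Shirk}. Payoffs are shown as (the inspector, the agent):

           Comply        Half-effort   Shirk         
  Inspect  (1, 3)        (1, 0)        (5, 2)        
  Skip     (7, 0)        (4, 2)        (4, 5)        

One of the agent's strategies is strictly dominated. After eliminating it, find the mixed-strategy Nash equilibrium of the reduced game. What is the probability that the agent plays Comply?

The agent's strategy Half-effort is strictly dominated by Shirk: 2 > 0 and 5 > 2. Eliminate Half-effort.
The inspector's indifference between Inspect and Skip determines the agent's mixing probability q:
  the inspector's payoff from Inspect: q·1 + (1−q)·5 = -4q + 5
  the inspector's payoff from Skip: q·7 + (1−q)·4 = 3q + 4
  -4q + 5 = 3q + 4  ⇒  -7q = -1  ⇒  q = 1/7.

q = 1/7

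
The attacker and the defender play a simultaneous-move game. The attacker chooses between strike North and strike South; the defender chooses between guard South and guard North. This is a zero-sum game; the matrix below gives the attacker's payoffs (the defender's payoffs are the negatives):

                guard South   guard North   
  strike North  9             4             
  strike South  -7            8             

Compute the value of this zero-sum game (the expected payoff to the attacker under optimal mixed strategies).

v = 5

In a mixed equilibrium the attacker is indifferent between strike North and strike South; this condition fixes q.
  the attacker's expected payoff from strike North: q·9 + (1−q)·4 = 5q + 4
  the attacker's expected payoff from strike South: q·(-7) + (1−q)·8 = -15q + 8
  5q + 4 = -15q + 8  ⇒  20q = 4  ⇒  q = 1/5.
The value is the attacker's expected payoff against this mix (using strike North): (1/5)·9 + (4/5)·4 = 5.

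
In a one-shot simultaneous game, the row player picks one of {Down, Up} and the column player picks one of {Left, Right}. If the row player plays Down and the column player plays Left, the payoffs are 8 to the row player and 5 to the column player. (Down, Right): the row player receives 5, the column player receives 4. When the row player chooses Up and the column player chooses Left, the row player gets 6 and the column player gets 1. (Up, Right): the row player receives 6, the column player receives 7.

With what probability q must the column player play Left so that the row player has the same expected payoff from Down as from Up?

The row player's indifference between Down and Up determines the column player's mixing probability q:
  the row player's payoff from Down: q·8 + (1−q)·5 = 3q + 5
  the row player's payoff from Up: q·6 + (1−q)·6 = 6
  3q + 5 = 6  ⇒  3q = 1  ⇒  q = 1/3.

q = 1/3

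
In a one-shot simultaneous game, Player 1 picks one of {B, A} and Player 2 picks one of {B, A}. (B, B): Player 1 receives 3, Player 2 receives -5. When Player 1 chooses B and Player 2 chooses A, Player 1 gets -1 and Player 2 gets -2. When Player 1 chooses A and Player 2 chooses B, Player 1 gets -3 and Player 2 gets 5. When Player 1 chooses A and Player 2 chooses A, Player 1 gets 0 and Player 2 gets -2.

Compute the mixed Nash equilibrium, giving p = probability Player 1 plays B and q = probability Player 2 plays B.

p = 7/10, q = 1/7

In a mixed equilibrium Player 2 is indifferent between B and A; this condition fixes p.
  Player 2's expected payoff from B: p·(-5) + (1−p)·5 = -10p + 5
  Player 2's expected payoff from A: p·(-2) + (1−p)·(-2) = -2
  -10p + 5 = -2  ⇒  -10p = -7  ⇒  p = 7/10.
Set Player 1's expected payoff from B equal to that from A:
  Player 1's expected payoff from B: q·3 + (1−q)·(-1) = 4q - 1
  Player 1's expected payoff from A: q·(-3) + (1−q)·0 = -3q
  4q - 1 = -3q  ⇒  7q = 1  ⇒  q = 1/7.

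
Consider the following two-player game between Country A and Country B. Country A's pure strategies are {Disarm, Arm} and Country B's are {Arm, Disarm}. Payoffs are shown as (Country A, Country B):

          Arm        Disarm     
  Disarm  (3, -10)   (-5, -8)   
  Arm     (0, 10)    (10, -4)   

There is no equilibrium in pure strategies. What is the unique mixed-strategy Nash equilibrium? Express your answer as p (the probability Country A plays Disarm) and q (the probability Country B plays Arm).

p = 7/8, q = 5/6

Country B's indifference between Arm and Disarm determines Country A's mixing probability p:
  Country B's payoff to Arm: p·(-10) + (1−p)·10 = -20p + 10
  Country B's payoff to Disarm: p·(-8) + (1−p)·(-4) = -4p - 4
  -20p + 10 = -4p - 4  ⇒  -16p = -14  ⇒  p = 7/8.
Country B's mix must leave Country A indifferent between Disarm and Arm.
  Country A's payoff to Disarm: q·3 + (1−q)·(-5) = 8q - 5
  Country A's payoff to Arm: q·0 + (1−q)·10 = -10q + 10
  8q - 5 = -10q + 10  ⇒  18q = 15  ⇒  q = 5/6.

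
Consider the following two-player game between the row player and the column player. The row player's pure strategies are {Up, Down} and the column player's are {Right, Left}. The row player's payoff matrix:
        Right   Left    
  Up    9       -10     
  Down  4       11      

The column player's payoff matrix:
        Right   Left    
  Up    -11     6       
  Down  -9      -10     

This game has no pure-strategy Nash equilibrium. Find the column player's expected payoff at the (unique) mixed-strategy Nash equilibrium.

The column player's indifference between Right and Left determines the row player's mixing probability p:
  the column player's payoff from Right: p·(-11) + (1−p)·(-9) = -2p - 9
  the column player's payoff from Left: p·6 + (1−p)·(-10) = 16p - 10
  -2p - 9 = 16p - 10  ⇒  -18p = -1  ⇒  p = 1/18.
At equilibrium the column player is indifferent across columns, so the column player's payoff equals the payoff from Right: (1/18)·(-11) + (17/18)·(-9) = -82/9.

-82/9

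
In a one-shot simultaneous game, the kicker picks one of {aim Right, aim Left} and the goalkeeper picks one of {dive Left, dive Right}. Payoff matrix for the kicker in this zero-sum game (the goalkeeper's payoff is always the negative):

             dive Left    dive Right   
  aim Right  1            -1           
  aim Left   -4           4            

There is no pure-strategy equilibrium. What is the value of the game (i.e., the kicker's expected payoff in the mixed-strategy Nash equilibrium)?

v = 0

The kicker's indifference between aim Right and aim Left determines the goalkeeper's mixing probability q:
  the kicker's payoff to aim Right: q·1 + (1−q)·(-1) = 2q - 1
  the kicker's payoff to aim Left: q·(-4) + (1−q)·4 = -8q + 4
  2q - 1 = -8q + 4  ⇒  10q = 5  ⇒  q = 1/2.
The value is the kicker's expected payoff against this mix (using aim Right): (1/2)·1 + (1/2)·(-1) = 0.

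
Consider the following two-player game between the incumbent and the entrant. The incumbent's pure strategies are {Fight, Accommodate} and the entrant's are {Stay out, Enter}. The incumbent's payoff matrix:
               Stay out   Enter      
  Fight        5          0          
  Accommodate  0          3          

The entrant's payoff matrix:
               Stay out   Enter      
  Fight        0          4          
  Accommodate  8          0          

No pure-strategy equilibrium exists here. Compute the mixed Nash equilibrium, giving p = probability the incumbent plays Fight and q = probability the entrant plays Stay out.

p = 2/3, q = 3/8

The incumbent's mix must leave the entrant indifferent between Stay out and Enter.
  the entrant's expected payoff from Stay out: p·0 + (1−p)·8 = -8p + 8
  the entrant's expected payoff from Enter: p·4 + (1−p)·0 = 4p
  -8p + 8 = 4p  ⇒  -12p = -8  ⇒  p = 2/3.
Set the incumbent's expected payoff from Fight equal to that from Accommodate:
  the incumbent's payoff from Fight: q·5 + (1−q)·0 = 5q
  the incumbent's payoff from Accommodate: q·0 + (1−q)·3 = -3q + 3
  5q = -3q + 3  ⇒  8q = 3  ⇒  q = 3/8.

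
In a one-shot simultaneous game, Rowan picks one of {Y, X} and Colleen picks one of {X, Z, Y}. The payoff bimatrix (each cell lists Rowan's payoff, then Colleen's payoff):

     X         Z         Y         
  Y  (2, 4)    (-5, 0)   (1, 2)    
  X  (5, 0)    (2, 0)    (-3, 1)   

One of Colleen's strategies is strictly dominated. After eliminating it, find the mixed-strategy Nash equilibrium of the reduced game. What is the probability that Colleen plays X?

Colleen's strategy Z is strictly dominated by Y: 2 > 0 and 1 > 0. Eliminate Z.
In a mixed equilibrium Rowan is indifferent between Y and X; this condition fixes q.
  Rowan's payoff from Y: q·2 + (1−q)·1 = q + 1
  Rowan's payoff from X: q·5 + (1−q)·(-3) = 8q - 3
  q + 1 = 8q - 3  ⇒  -7q = -4  ⇒  q = 4/7.

q = 4/7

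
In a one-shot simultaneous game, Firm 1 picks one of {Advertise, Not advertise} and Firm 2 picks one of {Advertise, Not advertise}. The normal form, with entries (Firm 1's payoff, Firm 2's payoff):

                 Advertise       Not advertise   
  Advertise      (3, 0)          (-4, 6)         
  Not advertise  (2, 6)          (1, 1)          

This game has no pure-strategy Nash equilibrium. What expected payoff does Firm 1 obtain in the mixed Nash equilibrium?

Firm 2's mix must leave Firm 1 indifferent between Advertise and Not advertise.
  Firm 1's payoff from Advertise: q·3 + (1−q)·(-4) = 7q - 4
  Firm 1's payoff from Not advertise: q·2 + (1−q)·1 = q + 1
  7q - 4 = q + 1  ⇒  6q = 5  ⇒  q = 5/6.
At equilibrium Firm 1 is indifferent across rows, so Firm 1's payoff equals the payoff from Advertise: (5/6)·3 + (1/6)·(-4) = 11/6.

11/6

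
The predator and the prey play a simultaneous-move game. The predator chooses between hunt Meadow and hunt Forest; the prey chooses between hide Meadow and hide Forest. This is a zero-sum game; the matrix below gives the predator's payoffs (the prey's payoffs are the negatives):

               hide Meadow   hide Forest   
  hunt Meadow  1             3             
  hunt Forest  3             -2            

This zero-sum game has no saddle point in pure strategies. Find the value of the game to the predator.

v = 11/7

In a mixed equilibrium the predator is indifferent between hunt Meadow and hunt Forest; this condition fixes q.
  the predator's payoff to hunt Meadow: q·1 + (1−q)·3 = -2q + 3
  the predator's payoff to hunt Forest: q·3 + (1−q)·(-2) = 5q - 2
  -2q + 3 = 5q - 2  ⇒  -7q = -5  ⇒  q = 5/7.
The value is the predator's expected payoff against this mix (using hunt Meadow): (5/7)·1 + (2/7)·3 = 11/7.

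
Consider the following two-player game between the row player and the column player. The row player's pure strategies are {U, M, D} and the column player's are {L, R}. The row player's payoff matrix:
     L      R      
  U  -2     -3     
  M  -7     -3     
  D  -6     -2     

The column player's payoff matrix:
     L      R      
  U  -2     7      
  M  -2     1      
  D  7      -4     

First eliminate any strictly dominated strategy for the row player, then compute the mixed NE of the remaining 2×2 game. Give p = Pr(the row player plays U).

The row player's strategy M is strictly dominated by D: -6 > -7 and -2 > -3. Eliminate M.
In a mixed equilibrium the column player is indifferent between L and R; this condition fixes p.
  the column player's payoff from L: p·(-2) + (1−p)·7 = -9p + 7
  the column player's payoff from R: p·7 + (1−p)·(-4) = 11p - 4
  -9p + 7 = 11p - 4  ⇒  -20p = -11  ⇒  p = 11/20.

p = 11/20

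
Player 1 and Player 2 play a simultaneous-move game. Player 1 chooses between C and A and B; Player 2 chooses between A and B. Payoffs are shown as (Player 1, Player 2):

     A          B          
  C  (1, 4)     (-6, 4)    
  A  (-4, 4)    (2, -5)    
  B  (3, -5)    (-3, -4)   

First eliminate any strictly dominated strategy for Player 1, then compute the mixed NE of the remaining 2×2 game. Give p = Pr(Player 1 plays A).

Player 1's strategy C is strictly dominated by B: 3 > 1 and -3 > -6. Eliminate C.
For Player 2 to be willing to mix, Player 2 must be indifferent between A and B, which pins down Player 1's mix.
  Player 2's expected payoff from A: p·4 + (1−p)·(-5) = 9p - 5
  Player 2's expected payoff from B: p·(-5) + (1−p)·(-4) = -p - 4
  9p - 5 = -p - 4  ⇒  10p = 1  ⇒  p = 1/10.

p = 1/10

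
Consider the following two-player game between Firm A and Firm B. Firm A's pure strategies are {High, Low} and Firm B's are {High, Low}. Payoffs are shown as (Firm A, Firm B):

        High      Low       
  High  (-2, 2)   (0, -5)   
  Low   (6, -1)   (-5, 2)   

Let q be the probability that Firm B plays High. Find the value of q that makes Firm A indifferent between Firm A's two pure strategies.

q = 5/13

Firm B's mix must leave Firm A indifferent between High and Low.
  Firm A's payoff from High: q·(-2) + (1−q)·0 = -2q
  Firm A's payoff from Low: q·6 + (1−q)·(-5) = 11q - 5
  -2q = 11q - 5  ⇒  -13q = -5  ⇒  q = 5/13.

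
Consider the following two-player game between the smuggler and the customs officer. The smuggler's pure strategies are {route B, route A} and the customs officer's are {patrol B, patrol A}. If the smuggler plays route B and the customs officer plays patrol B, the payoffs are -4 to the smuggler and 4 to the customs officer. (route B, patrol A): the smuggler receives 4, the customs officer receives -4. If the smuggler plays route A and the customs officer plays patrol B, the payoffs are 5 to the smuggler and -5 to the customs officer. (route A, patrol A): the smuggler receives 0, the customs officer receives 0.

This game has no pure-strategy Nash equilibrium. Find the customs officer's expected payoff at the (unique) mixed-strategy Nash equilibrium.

-20/13

Set the customs officer's expected payoff from patrol B equal to that from patrol A:
  the customs officer's payoff from patrol B: p·4 + (1−p)·(-5) = 9p - 5
  the customs officer's payoff from patrol A: p·(-4) + (1−p)·0 = -4p
  9p - 5 = -4p  ⇒  13p = 5  ⇒  p = 5/13.
At equilibrium the customs officer is indifferent across columns, so the customs officer's payoff equals the payoff from patrol B: (5/13)·4 + (8/13)·(-5) = -20/13.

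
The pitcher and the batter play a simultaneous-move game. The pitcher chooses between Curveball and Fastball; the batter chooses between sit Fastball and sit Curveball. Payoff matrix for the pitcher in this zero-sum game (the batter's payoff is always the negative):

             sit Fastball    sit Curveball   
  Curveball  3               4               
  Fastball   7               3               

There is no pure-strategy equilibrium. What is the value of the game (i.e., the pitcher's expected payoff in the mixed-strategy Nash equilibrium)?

The pitcher's indifference between Curveball and Fastball determines the batter's mixing probability q:
  the pitcher's payoff to Curveball: q·3 + (1−q)·4 = -q + 4
  the pitcher's payoff to Fastball: q·7 + (1−q)·3 = 4q + 3
  -q + 4 = 4q + 3  ⇒  -5q = -1  ⇒  q = 1/5.
The value is the pitcher's expected payoff against this mix (using Curveball): (1/5)·3 + (4/5)·4 = 19/5.

v = 19/5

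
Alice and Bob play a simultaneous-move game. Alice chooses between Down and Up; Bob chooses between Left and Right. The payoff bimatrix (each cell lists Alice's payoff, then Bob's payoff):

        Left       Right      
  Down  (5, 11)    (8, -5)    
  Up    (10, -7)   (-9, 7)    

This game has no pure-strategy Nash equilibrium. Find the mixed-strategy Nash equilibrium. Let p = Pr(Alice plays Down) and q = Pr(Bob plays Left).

Set Bob's expected payoff from Left equal to that from Right:
  Bob's payoff from Left: p·11 + (1−p)·(-7) = 18p - 7
  Bob's payoff from Right: p·(-5) + (1−p)·7 = -12p + 7
  18p - 7 = -12p + 7  ⇒  30p = 14  ⇒  p = 7/15.
In a mixed equilibrium Alice is indifferent between Down and Up; this condition fixes q.
  Alice's payoff to Down: q·5 + (1−q)·8 = -3q + 8
  Alice's payoff to Up: q·10 + (1−q)·(-9) = 19q - 9
  -3q + 8 = 19q - 9  ⇒  -22q = -17  ⇒  q = 17/22.

p = 7/15, q = 17/22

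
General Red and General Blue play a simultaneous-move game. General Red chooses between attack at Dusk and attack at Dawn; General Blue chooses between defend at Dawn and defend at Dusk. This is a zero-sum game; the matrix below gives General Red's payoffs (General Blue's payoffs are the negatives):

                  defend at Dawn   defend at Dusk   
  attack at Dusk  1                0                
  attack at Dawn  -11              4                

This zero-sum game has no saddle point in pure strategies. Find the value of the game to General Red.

Set General Red's expected payoff from attack at Dusk equal to that from attack at Dawn:
  General Red's payoff from attack at Dusk: q·1 + (1−q)·0 = q
  General Red's payoff from attack at Dawn: q·(-11) + (1−q)·4 = -15q + 4
  q = -15q + 4  ⇒  16q = 4  ⇒  q = 1/4.
The value is General Red's expected payoff against this mix (using attack at Dusk): (1/4)·1 + (3/4)·0 = 1/4.

v = 1/4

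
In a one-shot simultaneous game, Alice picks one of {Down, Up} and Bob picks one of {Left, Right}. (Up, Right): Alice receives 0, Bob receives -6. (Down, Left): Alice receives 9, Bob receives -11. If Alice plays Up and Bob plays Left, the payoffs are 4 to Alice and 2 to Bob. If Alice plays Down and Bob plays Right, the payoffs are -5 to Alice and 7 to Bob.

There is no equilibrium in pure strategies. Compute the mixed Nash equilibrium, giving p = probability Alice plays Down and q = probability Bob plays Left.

Bob's indifference between Left and Right determines Alice's mixing probability p:
  Bob's payoff to Left: p·(-11) + (1−p)·2 = -13p + 2
  Bob's payoff to Right: p·7 + (1−p)·(-6) = 13p - 6
  -13p + 2 = 13p - 6  ⇒  -26p = -8  ⇒  p = 4/13.
For Alice to be willing to mix, Alice must be indifferent between Down and Up, which pins down Bob's mix.
  Alice's payoff to Down: q·9 + (1−q)·(-5) = 14q - 5
  Alice's payoff to Up: q·4 + (1−q)·0 = 4q
  14q - 5 = 4q  ⇒  10q = 5  ⇒  q = 1/2.

p = 4/13, q = 1/2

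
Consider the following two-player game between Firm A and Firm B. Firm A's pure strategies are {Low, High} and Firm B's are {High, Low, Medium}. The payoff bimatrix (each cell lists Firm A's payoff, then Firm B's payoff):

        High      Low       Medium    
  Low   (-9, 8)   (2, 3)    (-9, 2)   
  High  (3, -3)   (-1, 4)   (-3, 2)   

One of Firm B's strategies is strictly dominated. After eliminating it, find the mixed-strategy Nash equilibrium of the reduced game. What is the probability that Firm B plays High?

q = 1/5

Firm B's strategy Medium is strictly dominated by Low: 3 > 2 and 4 > 2. Eliminate Medium.
Firm A's indifference between Low and High determines Firm B's mixing probability q:
  Firm A's expected payoff from Low: q·(-9) + (1−q)·2 = -11q + 2
  Firm A's expected payoff from High: q·3 + (1−q)·(-1) = 4q - 1
  -11q + 2 = 4q - 1  ⇒  -15q = -3  ⇒  q = 1/5.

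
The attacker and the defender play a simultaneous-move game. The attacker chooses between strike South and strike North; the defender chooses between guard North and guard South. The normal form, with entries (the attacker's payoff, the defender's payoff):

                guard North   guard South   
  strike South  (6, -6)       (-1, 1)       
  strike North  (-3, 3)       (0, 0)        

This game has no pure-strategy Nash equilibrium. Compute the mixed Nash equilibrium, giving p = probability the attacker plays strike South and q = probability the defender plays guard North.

In a mixed equilibrium the defender is indifferent between guard North and guard South; this condition fixes p.
  the defender's payoff to guard North: p·(-6) + (1−p)·3 = -9p + 3
  the defender's payoff to guard South: p·1 + (1−p)·0 = p
  -9p + 3 = p  ⇒  -10p = -3  ⇒  p = 3/10.
The defender's mix must leave the attacker indifferent between strike South and strike North.
  the attacker's expected payoff from strike South: q·6 + (1−q)·(-1) = 7q - 1
  the attacker's expected payoff from strike North: q·(-3) + (1−q)·0 = -3q
  7q - 1 = -3q  ⇒  10q = 1  ⇒  q = 1/10.

p = 3/10, q = 1/10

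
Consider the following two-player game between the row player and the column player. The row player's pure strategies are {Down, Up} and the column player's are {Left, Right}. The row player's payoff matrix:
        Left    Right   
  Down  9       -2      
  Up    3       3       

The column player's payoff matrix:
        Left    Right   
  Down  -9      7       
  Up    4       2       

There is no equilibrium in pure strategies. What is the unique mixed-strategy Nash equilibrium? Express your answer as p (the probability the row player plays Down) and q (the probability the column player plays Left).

The row player's mix must leave the column player indifferent between Left and Right.
  the column player's payoff from Left: p·(-9) + (1−p)·4 = -13p + 4
  the column player's payoff from Right: p·7 + (1−p)·2 = 5p + 2
  -13p + 4 = 5p + 2  ⇒  -18p = -2  ⇒  p = 1/9.
The column player's mix must leave the row player indifferent between Down and Up.
  the row player's payoff from Down: q·9 + (1−q)·(-2) = 11q - 2
  the row player's payoff from Up: q·3 + (1−q)·3 = 3
  11q - 2 = 3  ⇒  11q = 5  ⇒  q = 5/11.

p = 1/9, q = 5/11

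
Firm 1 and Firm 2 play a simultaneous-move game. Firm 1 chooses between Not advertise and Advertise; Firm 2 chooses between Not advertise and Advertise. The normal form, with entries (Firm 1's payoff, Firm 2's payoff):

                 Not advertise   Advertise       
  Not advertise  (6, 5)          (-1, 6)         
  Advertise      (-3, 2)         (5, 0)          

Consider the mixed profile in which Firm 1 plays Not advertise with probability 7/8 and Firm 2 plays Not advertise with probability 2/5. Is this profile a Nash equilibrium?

Given Firm 1's mix p = 7/8, Firm 2's payoff from Not advertise is 37/8 but from Advertise is 21/4. Firm 2 strictly prefers Advertise, so Firm 2 would not mix.
So the proposed profile is not a Nash equilibrium.

No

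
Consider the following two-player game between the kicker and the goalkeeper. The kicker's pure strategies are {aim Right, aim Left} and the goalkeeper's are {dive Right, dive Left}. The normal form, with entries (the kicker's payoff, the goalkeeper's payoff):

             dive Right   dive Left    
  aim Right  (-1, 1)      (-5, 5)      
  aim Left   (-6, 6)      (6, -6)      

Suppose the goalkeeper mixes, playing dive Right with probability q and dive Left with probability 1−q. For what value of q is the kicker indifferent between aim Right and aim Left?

q = 11/16

In a mixed equilibrium the kicker is indifferent between aim Right and aim Left; this condition fixes q.
  the kicker's payoff from aim Right: q·(-1) + (1−q)·(-5) = 4q - 5
  the kicker's payoff from aim Left: q·(-6) + (1−q)·6 = -12q + 6
  4q - 5 = -12q + 6  ⇒  16q = 11  ⇒  q = 11/16.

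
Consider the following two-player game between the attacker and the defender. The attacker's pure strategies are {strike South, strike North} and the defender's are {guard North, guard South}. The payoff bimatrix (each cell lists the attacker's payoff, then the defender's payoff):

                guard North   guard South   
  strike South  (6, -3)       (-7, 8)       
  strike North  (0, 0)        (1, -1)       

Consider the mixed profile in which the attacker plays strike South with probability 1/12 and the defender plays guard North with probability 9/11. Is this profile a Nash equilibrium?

Given the defender's mix q = 9/11, the attacker's payoff from strike South is 40/11 but from strike North is 2/11. The attacker strictly prefers strike South, so the attacker would not mix.
So the proposed profile is not a Nash equilibrium.

No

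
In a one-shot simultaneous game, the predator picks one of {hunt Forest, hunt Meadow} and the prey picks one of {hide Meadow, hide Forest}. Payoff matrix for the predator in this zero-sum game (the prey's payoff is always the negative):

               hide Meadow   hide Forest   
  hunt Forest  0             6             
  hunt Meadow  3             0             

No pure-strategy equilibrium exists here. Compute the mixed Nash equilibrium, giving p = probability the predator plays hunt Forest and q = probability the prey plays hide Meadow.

p = 1/3, q = 2/3

The prey's indifference between hide Meadow and hide Forest determines the predator's mixing probability p:
  the prey's payoff to hide Meadow: p·0 + (1−p)·(-3) = 3p - 3
  the prey's payoff to hide Forest: p·(-6) + (1−p)·0 = -6p
  3p - 3 = -6p  ⇒  9p = 3  ⇒  p = 1/3.
The prey's mix must leave the predator indifferent between hunt Forest and hunt Meadow.
  the predator's expected payoff from hunt Forest: q·0 + (1−q)·6 = -6q + 6
  the predator's expected payoff from hunt Meadow: q·3 + (1−q)·0 = 3q
  -6q + 6 = 3q  ⇒  -9q = -6  ⇒  q = 2/3.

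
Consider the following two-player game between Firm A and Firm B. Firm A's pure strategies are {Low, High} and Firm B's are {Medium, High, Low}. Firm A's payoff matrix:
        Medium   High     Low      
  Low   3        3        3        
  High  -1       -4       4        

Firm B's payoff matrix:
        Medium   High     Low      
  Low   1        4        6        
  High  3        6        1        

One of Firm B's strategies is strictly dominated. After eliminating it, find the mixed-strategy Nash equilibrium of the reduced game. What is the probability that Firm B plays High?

q = 1/8

Firm B's strategy Medium is strictly dominated by High: 4 > 1 and 6 > 3. Eliminate Medium.
In a mixed equilibrium Firm A is indifferent between Low and High; this condition fixes q.
  Firm A's payoff to Low: q·3 + (1−q)·3 = 3
  Firm A's payoff to High: q·(-4) + (1−q)·4 = -8q + 4
  3 = -8q + 4  ⇒  8q = 1  ⇒  q = 1/8.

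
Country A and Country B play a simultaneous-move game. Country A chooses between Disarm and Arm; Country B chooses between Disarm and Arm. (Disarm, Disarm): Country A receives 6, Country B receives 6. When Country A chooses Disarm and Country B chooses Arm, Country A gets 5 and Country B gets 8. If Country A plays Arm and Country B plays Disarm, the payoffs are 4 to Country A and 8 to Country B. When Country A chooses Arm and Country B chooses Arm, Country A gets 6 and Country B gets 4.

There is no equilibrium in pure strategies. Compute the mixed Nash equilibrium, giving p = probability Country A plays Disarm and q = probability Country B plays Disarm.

p = 2/3, q = 1/3

Set Country B's expected payoff from Disarm equal to that from Arm:
  Country B's expected payoff from Disarm: p·6 + (1−p)·8 = -2p + 8
  Country B's expected payoff from Arm: p·8 + (1−p)·4 = 4p + 4
  -2p + 8 = 4p + 4  ⇒  -6p = -4  ⇒  p = 2/3.
Country B's mix must leave Country A indifferent between Disarm and Arm.
  Country A's expected payoff from Disarm: q·6 + (1−q)·5 = q + 5
  Country A's expected payoff from Arm: q·4 + (1−q)·6 = -2q + 6
  q + 5 = -2q + 6  ⇒  3q = 1  ⇒  q = 1/3.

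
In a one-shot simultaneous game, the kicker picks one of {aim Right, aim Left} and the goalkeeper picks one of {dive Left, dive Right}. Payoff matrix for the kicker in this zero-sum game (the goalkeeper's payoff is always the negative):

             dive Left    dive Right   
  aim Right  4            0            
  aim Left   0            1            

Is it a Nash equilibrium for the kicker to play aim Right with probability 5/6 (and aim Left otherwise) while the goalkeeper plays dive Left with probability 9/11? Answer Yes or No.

Given the kicker's mix p = 5/6, the goalkeeper's payoff from dive Left is -10/3 but from dive Right is -1/6. The goalkeeper strictly prefers dive Right, so the goalkeeper would not mix.
So the proposed profile is not a Nash equilibrium.

No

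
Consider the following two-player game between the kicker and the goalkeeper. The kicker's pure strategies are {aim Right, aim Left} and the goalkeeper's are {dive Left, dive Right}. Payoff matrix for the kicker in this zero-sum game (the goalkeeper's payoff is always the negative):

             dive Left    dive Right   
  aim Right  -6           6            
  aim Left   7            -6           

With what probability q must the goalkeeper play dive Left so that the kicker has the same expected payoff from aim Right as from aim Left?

Set the kicker's expected payoff from aim Right equal to that from aim Left:
  the kicker's expected payoff from aim Right: q·(-6) + (1−q)·6 = -12q + 6
  the kicker's expected payoff from aim Left: q·7 + (1−q)·(-6) = 13q - 6
  -12q + 6 = 13q - 6  ⇒  -25q = -12  ⇒  q = 12/25.

q = 12/25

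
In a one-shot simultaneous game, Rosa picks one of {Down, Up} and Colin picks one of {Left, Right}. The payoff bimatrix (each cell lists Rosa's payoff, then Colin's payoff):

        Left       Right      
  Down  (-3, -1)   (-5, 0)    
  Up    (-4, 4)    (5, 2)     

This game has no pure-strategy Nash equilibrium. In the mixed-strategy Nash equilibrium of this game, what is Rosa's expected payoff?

-35/11

For Rosa to be willing to mix, Rosa must be indifferent between Down and Up, which pins down Colin's mix.
  Rosa's payoff from Down: q·(-3) + (1−q)·(-5) = 2q - 5
  Rosa's payoff from Up: q·(-4) + (1−q)·5 = -9q + 5
  2q - 5 = -9q + 5  ⇒  11q = 10  ⇒  q = 10/11.
At equilibrium Rosa is indifferent across rows, so Rosa's payoff equals the payoff from Down: (10/11)·(-3) + (1/11)·(-5) = -35/11.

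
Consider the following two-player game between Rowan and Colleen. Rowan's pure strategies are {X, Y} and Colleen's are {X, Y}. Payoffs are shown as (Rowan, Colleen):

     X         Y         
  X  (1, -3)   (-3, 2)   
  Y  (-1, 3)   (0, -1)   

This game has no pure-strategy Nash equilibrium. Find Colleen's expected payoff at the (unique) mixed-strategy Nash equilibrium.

1/3

In a mixed equilibrium Colleen is indifferent between X and Y; this condition fixes p.
  Colleen's payoff to X: p·(-3) + (1−p)·3 = -6p + 3
  Colleen's payoff to Y: p·2 + (1−p)·(-1) = 3p - 1
  -6p + 3 = 3p - 1  ⇒  -9p = -4  ⇒  p = 4/9.
At equilibrium Colleen is indifferent across columns, so Colleen's payoff equals the payoff from X: (4/9)·(-3) + (5/9)·3 = 1/3.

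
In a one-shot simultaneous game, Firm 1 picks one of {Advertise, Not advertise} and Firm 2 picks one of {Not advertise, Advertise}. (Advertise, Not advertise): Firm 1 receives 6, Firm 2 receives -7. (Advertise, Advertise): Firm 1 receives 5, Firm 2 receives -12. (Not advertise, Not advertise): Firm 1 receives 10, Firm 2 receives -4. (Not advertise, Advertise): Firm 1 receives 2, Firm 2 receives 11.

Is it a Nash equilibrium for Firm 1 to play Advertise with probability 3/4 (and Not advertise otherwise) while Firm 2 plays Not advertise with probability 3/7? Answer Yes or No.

Check Firm 2's indifference given Firm 1's mix p = 3/4:
  payoff from Not advertise = -25/4; payoff from Advertise = -25/4 — equal.
Check Firm 1's indifference given Firm 2's mix q = 3/7:
  payoff from Advertise = 38/7; payoff from Not advertise = 38/7 — equal.
Both players are indifferent, so neither can profitably deviate.

Yes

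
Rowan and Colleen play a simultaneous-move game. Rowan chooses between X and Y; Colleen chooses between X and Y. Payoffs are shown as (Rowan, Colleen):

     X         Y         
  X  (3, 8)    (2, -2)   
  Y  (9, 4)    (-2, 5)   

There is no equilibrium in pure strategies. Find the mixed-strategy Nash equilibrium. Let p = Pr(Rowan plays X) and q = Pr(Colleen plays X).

p = 1/11, q = 2/5

For Colleen to be willing to mix, Colleen must be indifferent between X and Y, which pins down Rowan's mix.
  Colleen's expected payoff from X: p·8 + (1−p)·4 = 4p + 4
  Colleen's expected payoff from Y: p·(-2) + (1−p)·5 = -7p + 5
  4p + 4 = -7p + 5  ⇒  11p = 1  ⇒  p = 1/11.
Rowan's indifference between X and Y determines Colleen's mixing probability q:
  Rowan's expected payoff from X: q·3 + (1−q)·2 = q + 2
  Rowan's expected payoff from Y: q·9 + (1−q)·(-2) = 11q - 2
  q + 2 = 11q - 2  ⇒  -10q = -4  ⇒  q = 2/5.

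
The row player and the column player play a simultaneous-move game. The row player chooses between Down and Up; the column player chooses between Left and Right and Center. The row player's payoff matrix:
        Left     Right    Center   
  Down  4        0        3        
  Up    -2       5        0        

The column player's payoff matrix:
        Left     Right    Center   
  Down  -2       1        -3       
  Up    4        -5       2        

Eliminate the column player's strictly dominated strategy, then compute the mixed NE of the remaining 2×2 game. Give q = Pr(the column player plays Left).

The column player's strategy Center is strictly dominated by Left: -2 > -3 and 4 > 2. Eliminate Center.
The row player's indifference between Down and Up determines the column player's mixing probability q:
  the row player's payoff from Down: q·4 + (1−q)·0 = 4q
  the row player's payoff from Up: q·(-2) + (1−q)·5 = -7q + 5
  4q = -7q + 5  ⇒  11q = 5  ⇒  q = 5/11.

q = 5/11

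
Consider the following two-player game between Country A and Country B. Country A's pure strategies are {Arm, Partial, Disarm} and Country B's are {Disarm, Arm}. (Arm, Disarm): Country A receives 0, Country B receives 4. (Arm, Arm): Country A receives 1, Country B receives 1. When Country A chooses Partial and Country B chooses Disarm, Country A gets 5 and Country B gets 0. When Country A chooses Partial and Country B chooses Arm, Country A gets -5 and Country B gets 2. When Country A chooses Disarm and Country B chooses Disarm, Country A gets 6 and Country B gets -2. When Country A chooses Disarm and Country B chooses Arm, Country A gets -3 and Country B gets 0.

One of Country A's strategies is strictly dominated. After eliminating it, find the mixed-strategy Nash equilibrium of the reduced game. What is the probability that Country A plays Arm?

p = 2/5

Country A's strategy Partial is strictly dominated by Disarm: 6 > 5 and -3 > -5. Eliminate Partial.
For Country B to be willing to mix, Country B must be indifferent between Disarm and Arm, which pins down Country A's mix.
  Country B's expected payoff from Disarm: p·4 + (1−p)·(-2) = 6p - 2
  Country B's expected payoff from Arm: p·1 + (1−p)·0 = p
  6p - 2 = p  ⇒  5p = 2  ⇒  p = 2/5.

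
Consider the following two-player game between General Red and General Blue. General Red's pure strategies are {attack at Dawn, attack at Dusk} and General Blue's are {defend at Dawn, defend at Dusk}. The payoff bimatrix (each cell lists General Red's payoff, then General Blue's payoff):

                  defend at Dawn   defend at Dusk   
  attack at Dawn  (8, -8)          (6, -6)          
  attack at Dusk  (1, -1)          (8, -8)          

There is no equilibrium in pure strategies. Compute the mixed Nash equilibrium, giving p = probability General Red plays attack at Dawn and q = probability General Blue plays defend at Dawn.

p = 7/9, q = 2/9

General Blue's indifference between defend at Dawn and defend at Dusk determines General Red's mixing probability p:
  General Blue's payoff from defend at Dawn: p·(-8) + (1−p)·(-1) = -7p - 1
  General Blue's payoff from defend at Dusk: p·(-6) + (1−p)·(-8) = 2p - 8
  -7p - 1 = 2p - 8  ⇒  -9p = -7  ⇒  p = 7/9.
General Red's indifference between attack at Dawn and attack at Dusk determines General Blue's mixing probability q:
  General Red's payoff from attack at Dawn: q·8 + (1−q)·6 = 2q + 6
  General Red's payoff from attack at Dusk: q·1 + (1−q)·8 = -7q + 8
  2q + 6 = -7q + 8  ⇒  9q = 2  ⇒  q = 2/9.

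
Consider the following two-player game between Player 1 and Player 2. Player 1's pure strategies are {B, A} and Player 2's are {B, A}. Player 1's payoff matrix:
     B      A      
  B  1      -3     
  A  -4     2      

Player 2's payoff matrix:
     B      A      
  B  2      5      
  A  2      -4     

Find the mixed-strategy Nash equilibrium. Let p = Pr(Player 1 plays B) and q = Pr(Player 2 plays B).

Set Player 2's expected payoff from B equal to that from A:
  Player 2's expected payoff from B: p·2 + (1−p)·2 = 2
  Player 2's expected payoff from A: p·5 + (1−p)·(-4) = 9p - 4
  2 = 9p - 4  ⇒  -9p = -6  ⇒  p = 2/3.
Player 2's mix must leave Player 1 indifferent between B and A.
  Player 1's payoff to B: q·1 + (1−q)·(-3) = 4q - 3
  Player 1's payoff to A: q·(-4) + (1−q)·2 = -6q + 2
  4q - 3 = -6q + 2  ⇒  10q = 5  ⇒  q = 1/2.

p = 2/3, q = 1/2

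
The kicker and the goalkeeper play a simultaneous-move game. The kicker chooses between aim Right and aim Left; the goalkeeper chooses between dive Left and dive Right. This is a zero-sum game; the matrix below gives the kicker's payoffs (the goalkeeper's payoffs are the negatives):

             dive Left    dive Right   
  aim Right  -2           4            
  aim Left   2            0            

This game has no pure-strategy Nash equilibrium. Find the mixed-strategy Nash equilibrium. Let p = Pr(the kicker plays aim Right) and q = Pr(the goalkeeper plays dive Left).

For the goalkeeper to be willing to mix, the goalkeeper must be indifferent between dive Left and dive Right, which pins down the kicker's mix.
  the goalkeeper's expected payoff from dive Left: p·2 + (1−p)·(-2) = 4p - 2
  the goalkeeper's expected payoff from dive Right: p·(-4) + (1−p)·0 = -4p
  4p - 2 = -4p  ⇒  8p = 2  ⇒  p = 1/4.
For the kicker to be willing to mix, the kicker must be indifferent between aim Right and aim Left, which pins down the goalkeeper's mix.
  the kicker's payoff to aim Right: q·(-2) + (1−q)·4 = -6q + 4
  the kicker's payoff to aim Left: q·2 + (1−q)·0 = 2q
  -6q + 4 = 2q  ⇒  -8q = -4  ⇒  q = 1/2.

p = 1/4, q = 1/2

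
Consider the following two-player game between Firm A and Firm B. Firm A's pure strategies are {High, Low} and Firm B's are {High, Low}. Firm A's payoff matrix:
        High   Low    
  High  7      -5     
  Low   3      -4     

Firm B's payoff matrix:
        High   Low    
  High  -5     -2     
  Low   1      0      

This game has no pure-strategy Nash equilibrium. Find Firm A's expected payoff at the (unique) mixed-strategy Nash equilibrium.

-13/5

In a mixed equilibrium Firm A is indifferent between High and Low; this condition fixes q.
  Firm A's payoff from High: q·7 + (1−q)·(-5) = 12q - 5
  Firm A's payoff from Low: q·3 + (1−q)·(-4) = 7q - 4
  12q - 5 = 7q - 4  ⇒  5q = 1  ⇒  q = 1/5.
At equilibrium Firm A is indifferent across rows, so Firm A's payoff equals the payoff from High: (1/5)·7 + (4/5)·(-5) = -13/5.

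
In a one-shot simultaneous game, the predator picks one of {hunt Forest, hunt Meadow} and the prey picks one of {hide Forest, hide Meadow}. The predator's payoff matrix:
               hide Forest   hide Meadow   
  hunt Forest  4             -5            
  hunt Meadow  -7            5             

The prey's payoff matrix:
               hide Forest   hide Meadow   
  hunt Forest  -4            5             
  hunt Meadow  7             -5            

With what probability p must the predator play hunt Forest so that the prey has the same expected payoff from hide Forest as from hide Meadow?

p = 4/7

The prey's indifference between hide Forest and hide Meadow determines the predator's mixing probability p:
  the prey's payoff to hide Forest: p·(-4) + (1−p)·7 = -11p + 7
  the prey's payoff to hide Meadow: p·5 + (1−p)·(-5) = 10p - 5
  -11p + 7 = 10p - 5  ⇒  -21p = -12  ⇒  p = 4/7.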